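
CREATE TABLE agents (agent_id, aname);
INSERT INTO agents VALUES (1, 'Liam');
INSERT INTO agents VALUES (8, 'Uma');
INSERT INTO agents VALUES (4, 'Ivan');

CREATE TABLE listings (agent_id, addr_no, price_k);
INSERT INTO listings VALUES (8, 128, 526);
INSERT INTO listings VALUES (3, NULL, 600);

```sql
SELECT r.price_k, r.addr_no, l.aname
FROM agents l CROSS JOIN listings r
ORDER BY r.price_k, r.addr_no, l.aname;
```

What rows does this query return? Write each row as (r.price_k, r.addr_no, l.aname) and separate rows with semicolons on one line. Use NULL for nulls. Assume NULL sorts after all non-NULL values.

CROSS JOIN pairs every row of `agents` with every row of `listings`: 3 × 2 = 6 rows.
After projecting and ordering:
r.price_k | r.addr_no | l.aname
526 | 128 | Ivan
526 | 128 | Liam
526 | 128 | Uma
600 | NULL | Ivan
600 | NULL | Liam
600 | NULL | Uma

(526, 128, Ivan); (526, 128, Liam); (526, 128, Uma); (600, NULL, Ivan); (600, NULL, Liam); (600, NULL, Uma)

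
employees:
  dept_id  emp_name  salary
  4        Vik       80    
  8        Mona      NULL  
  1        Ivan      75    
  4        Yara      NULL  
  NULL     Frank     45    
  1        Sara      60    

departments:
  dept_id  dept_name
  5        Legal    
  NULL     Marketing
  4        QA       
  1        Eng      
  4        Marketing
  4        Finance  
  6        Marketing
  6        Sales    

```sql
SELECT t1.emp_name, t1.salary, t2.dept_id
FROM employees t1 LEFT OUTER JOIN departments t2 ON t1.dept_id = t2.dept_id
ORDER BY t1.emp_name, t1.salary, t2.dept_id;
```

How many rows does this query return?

10

LEFT JOIN keeps every row from `employees`; unmatched rows get NULL for `departments`'s columns.
Matching on t1.dept_id = t2.dept_id. A NULL in a compared column never satisfies the condition.
Matched pairs: 8; unmatched t1 rows kept: 2.
Total: 8 matched + 2 padded = 10 rows.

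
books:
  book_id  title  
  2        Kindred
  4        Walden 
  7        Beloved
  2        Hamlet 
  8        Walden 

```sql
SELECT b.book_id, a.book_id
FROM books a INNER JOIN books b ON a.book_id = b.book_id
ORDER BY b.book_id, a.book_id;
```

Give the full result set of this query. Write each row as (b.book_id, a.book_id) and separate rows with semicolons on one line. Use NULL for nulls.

(2, 2); (2, 2); (2, 2); (2, 2); (4, 4); (7, 7); (8, 8)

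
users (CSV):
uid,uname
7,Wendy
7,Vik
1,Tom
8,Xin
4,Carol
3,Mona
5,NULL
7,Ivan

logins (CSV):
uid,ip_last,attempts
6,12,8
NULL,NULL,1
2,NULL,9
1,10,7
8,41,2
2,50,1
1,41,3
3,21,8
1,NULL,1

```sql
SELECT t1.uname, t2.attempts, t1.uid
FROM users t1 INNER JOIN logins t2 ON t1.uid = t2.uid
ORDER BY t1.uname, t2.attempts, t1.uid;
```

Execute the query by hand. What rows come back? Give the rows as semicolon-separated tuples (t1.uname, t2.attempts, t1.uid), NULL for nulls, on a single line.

INNER JOIN keeps only pairs where the ON condition holds.
Matching on t1.uid = t2.uid. A NULL in a compared column never satisfies the condition.
- uid=7: no matching t2 row, dropped.
- uid=7: no matching t2 row, dropped.
- uid=1: 3 matching t2 row(s), so 3 row(s) emitted.
- uid=8: 1 matching t2 row(s), so 1 row(s) emitted.
- uid=4: no matching t2 row, dropped.
- uid=3: 1 matching t2 row(s), so 1 row(s) emitted.
- uid=5: no matching t2 row, dropped.
- uid=7: no matching t2 row, dropped.
After projecting and ordering:
t1.uname | t2.attempts | t1.uid
Mona | 8 | 3
Tom | 1 | 1
Tom | 3 | 1
Tom | 7 | 1
Xin | 2 | 8

(Mona, 8, 3); (Tom, 1, 1); (Tom, 3, 1); (Tom, 7, 1); (Xin, 2, 8)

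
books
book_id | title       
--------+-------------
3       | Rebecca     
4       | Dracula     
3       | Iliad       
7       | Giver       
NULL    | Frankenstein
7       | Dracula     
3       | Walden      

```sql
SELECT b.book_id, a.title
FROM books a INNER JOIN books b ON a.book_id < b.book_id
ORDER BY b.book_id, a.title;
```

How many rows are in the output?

11

INNER JOIN keeps only pairs where the ON condition holds.
Matching on a.book_id < b.book_id. A NULL in a compared column never satisfies the condition.
- a (book_id=3) pairs with 3 row(s) of b.
- a (book_id=4) pairs with 2 row(s) of b.
- a (book_id=3) pairs with 3 row(s) of b.
- a (book_id=7) has no partner → excluded.
- a (book_id=NULL) has no partner → excluded.
- a (book_id=7) has no partner → excluded.
- a (book_id=3) pairs with 3 row(s) of b.
Total: 11 rows.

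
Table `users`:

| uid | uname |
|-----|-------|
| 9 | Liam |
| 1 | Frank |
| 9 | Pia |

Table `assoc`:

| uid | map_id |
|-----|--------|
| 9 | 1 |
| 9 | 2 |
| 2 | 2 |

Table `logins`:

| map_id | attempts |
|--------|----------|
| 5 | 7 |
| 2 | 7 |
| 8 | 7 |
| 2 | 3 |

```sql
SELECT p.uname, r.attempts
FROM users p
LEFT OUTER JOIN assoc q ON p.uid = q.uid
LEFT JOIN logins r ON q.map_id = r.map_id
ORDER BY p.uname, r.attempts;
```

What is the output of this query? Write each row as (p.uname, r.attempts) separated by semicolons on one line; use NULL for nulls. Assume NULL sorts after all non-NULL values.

(Frank, NULL); (Liam, 3); (Liam, 7); (Liam, NULL); (Pia, 3); (Pia, 7); (Pia, NULL)

Joins associate left-to-right: users LEFT JOIN assoc on uid gives 5 intermediate row(s).
Then LEFT JOIN `logins r` on map_id: each of those 5 rows is kept; rows whose q.map_id has no match in r get NULL for r's columns.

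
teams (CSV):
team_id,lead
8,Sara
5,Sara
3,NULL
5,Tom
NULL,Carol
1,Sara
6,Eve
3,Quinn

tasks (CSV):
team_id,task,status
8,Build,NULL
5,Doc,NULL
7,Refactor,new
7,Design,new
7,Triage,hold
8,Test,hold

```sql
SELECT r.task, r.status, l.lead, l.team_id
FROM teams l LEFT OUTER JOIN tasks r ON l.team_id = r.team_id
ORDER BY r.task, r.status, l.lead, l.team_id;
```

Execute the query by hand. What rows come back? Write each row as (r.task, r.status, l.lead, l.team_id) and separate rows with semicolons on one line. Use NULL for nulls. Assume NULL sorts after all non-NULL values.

LEFT JOIN keeps every row from `teams`; unmatched rows get NULL for `tasks`'s columns.
Matching on l.team_id = r.team_id. A NULL in a compared column never satisfies the condition.
- l (team_id=8) pairs with 2 row(s) of r.
- l (team_id=5) pairs with 1 row(s) of r.
- l (team_id=3) has no partner → padded with NULL.
- l (team_id=5) pairs with 1 row(s) of r.
- l (team_id=NULL) has no partner → padded with NULL.
- l (team_id=1) has no partner → padded with NULL.
- l (team_id=6) has no partner → padded with NULL.
- l (team_id=3) has no partner → padded with NULL.
After projecting and ordering:
r.task | r.status | l.lead | l.team_id
Build | NULL | Sara | 8
Doc | NULL | Sara | 5
Doc | NULL | Tom | 5
Test | hold | Sara | 8
NULL | NULL | Carol | NULL
NULL | NULL | Eve | 6
NULL | NULL | Quinn | 3
NULL | NULL | Sara | 1
NULL | NULL | NULL | 3

(Build, NULL, Sara, 8); (Doc, NULL, Sara, 5); (Doc, NULL, Tom, 5); (Test, hold, Sara, 8); (NULL, NULL, Carol, NULL); (NULL, NULL, Eve, 6); (NULL, NULL, Quinn, 3); (NULL, NULL, Sara, 1); (NULL, NULL, NULL, 3)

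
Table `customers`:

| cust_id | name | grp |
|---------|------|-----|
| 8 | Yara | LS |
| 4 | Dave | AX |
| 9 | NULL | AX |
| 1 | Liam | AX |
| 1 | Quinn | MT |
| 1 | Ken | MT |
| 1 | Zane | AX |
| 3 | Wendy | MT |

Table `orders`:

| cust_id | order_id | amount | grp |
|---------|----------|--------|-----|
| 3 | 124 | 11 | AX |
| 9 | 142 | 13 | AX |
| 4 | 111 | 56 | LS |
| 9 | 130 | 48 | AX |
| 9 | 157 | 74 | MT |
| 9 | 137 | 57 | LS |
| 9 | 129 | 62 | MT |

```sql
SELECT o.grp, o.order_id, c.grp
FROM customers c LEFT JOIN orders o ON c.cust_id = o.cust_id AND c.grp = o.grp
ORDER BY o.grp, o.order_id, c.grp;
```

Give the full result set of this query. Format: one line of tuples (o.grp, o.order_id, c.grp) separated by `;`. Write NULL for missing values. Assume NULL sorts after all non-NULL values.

(AX, 130, AX); (AX, 142, AX); (NULL, NULL, AX); (NULL, NULL, AX); (NULL, NULL, AX); (NULL, NULL, LS); (NULL, NULL, MT); (NULL, NULL, MT); (NULL, NULL, MT)

LEFT JOIN keeps every row from `customers`; unmatched rows get NULL for `orders`'s columns.
Matching on c.cust_id = o.cust_id AND c.grp = o.grp.
Matched pairs: 2; unmatched c rows kept: 7.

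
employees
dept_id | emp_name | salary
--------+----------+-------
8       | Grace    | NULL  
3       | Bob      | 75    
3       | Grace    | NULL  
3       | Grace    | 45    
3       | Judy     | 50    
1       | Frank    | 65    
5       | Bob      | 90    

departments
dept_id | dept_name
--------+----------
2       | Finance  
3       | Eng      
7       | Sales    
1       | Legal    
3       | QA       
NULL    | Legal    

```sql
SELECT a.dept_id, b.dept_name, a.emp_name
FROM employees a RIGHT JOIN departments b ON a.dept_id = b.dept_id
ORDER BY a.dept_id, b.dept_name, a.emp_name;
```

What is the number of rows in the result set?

12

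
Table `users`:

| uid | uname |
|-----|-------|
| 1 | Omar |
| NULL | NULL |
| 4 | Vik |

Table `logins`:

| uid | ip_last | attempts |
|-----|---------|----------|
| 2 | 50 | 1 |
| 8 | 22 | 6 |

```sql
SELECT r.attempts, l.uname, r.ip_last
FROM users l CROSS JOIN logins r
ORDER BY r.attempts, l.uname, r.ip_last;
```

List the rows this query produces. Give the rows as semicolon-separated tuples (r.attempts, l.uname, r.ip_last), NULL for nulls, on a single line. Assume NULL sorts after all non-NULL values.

(1, Omar, 50); (1, Vik, 50); (1, NULL, 50); (6, Omar, 22); (6, Vik, 22); (6, NULL, 22)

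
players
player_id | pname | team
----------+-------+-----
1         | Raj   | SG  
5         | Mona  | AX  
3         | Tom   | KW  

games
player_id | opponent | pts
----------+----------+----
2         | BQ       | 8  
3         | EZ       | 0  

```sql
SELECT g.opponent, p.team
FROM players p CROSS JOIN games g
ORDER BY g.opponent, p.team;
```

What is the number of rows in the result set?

CROSS JOIN pairs every row of `players` with every row of `games`: 3 × 2 = 6 rows.

6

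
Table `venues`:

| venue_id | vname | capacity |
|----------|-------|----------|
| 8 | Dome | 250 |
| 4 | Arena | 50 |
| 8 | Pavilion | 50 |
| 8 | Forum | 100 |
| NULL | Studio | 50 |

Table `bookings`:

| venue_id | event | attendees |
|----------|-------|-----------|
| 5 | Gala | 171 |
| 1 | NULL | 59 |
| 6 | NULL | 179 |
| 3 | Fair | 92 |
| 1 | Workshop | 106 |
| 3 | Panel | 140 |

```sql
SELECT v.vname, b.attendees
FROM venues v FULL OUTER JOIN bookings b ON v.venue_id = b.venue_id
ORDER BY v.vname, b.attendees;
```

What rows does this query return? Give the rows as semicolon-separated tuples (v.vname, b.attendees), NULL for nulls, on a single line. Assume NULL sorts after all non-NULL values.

(Arena, NULL); (Dome, NULL); (Forum, NULL); (Pavilion, NULL); (Studio, NULL); (NULL, 59); (NULL, 92); (NULL, 106); (NULL, 140); (NULL, 171); (NULL, 179)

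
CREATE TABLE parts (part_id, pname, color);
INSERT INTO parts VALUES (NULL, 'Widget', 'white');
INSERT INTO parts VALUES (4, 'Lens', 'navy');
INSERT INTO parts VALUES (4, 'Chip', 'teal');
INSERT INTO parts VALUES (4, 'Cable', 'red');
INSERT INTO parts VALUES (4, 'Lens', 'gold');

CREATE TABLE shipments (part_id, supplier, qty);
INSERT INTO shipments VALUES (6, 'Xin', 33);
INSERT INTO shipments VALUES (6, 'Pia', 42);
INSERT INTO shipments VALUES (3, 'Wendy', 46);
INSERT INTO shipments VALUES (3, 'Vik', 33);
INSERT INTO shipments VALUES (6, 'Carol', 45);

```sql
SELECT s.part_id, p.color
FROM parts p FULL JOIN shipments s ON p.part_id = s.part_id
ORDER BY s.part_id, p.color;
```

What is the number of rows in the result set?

10

FULL OUTER JOIN keeps every row from both sides; unmatched rows get NULL for the other side's columns.
Matching on p.part_id = s.part_id. A NULL in a compared column never satisfies the condition.
Matched pairs: 0; unmatched p rows kept: 5; unmatched s rows kept: 5.
Total: 0 matched + 10 padded = 10 rows.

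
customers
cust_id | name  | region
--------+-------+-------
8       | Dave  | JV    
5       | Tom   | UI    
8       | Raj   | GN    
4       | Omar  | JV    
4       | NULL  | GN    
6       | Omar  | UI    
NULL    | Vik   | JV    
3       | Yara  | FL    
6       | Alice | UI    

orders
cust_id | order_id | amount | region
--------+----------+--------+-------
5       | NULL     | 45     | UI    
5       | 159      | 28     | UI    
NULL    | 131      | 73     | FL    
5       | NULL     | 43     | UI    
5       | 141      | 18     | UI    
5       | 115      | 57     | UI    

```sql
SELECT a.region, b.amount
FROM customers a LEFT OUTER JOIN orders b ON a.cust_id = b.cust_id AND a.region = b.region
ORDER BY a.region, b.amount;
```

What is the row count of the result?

LEFT JOIN keeps every row from `customers`; unmatched rows get NULL for `orders`'s columns.
Matching on a.cust_id = b.cust_id AND a.region = b.region. A NULL in a compared column never satisfies the condition.
Matched pairs: 5; unmatched a rows kept: 8.
Total: 5 matched + 8 padded = 13 rows.

13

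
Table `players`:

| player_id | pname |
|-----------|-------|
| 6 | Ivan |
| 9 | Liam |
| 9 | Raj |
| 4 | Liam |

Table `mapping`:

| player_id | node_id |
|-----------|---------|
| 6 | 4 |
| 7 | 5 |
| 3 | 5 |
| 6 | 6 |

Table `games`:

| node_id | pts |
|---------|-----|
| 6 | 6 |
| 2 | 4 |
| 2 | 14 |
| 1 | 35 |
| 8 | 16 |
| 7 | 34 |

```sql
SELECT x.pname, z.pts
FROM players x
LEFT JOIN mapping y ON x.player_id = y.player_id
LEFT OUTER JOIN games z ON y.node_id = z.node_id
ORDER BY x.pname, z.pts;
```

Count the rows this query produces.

Step 1 — x LEFT JOIN y on player_id → 5 row(s).
Then LEFT JOIN `games z` on node_id: each of those 5 rows is kept; rows whose y.node_id has no match in z get NULL for z's columns.
Result: 5 row(s).

5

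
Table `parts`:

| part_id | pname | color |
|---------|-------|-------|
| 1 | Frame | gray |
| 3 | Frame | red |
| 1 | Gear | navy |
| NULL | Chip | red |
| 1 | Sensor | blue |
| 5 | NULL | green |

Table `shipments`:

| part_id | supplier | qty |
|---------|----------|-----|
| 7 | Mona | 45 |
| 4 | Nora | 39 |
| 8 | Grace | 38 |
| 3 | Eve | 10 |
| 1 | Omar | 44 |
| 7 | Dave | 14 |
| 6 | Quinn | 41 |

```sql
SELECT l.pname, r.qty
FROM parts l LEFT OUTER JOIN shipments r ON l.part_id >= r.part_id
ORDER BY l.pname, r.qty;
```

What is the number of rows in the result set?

LEFT JOIN keeps every row from `parts`; unmatched rows get NULL for `shipments`'s columns.
Matching on l.part_id >= r.part_id. A NULL in a compared column never satisfies the condition.
- l[0] part_id=1 → 1 match(es) in r → 1 row(s).
- l[1] part_id=3 → 2 match(es) in r → 2 row(s).
- l[2] part_id=1 → 1 match(es) in r → 1 row(s).
- l[3] part_id=NULL → no match; kept with NULLs on the r side.
- l[4] part_id=1 → 1 match(es) in r → 1 row(s).
- l[5] part_id=5 → 3 match(es) in r → 3 row(s).
Total: 8 matched + 1 padded = 9 rows.

9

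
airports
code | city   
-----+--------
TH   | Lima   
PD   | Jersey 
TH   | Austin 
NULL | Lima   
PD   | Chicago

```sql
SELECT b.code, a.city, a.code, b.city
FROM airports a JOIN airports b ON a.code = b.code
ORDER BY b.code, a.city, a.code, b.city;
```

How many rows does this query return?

8

INNER JOIN keeps only pairs where the ON condition holds.
Matching on a.code = b.code. A NULL in a compared column never satisfies the condition.
Matched pairs: 8.
Total: 8 rows.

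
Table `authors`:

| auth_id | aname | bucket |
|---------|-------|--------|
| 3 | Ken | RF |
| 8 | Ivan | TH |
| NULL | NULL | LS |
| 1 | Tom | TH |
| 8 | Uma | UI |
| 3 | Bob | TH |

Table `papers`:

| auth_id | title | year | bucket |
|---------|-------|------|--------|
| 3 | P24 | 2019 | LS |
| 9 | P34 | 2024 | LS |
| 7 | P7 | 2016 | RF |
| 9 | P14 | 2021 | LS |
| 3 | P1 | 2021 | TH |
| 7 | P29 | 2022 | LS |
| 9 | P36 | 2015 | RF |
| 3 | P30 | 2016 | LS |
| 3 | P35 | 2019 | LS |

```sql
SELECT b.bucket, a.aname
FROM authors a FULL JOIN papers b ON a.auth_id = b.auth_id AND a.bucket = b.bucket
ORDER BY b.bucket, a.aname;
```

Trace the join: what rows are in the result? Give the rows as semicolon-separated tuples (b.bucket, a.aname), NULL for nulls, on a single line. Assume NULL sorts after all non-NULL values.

(LS, NULL); (LS, NULL); (LS, NULL); (LS, NULL); (LS, NULL); (LS, NULL); (RF, NULL); (RF, NULL); (TH, Bob); (NULL, Ivan); (NULL, Ken); (NULL, Tom); (NULL, Uma); (NULL, NULL)

FULL OUTER JOIN keeps every row from both sides; unmatched rows get NULL for the other side's columns.
Matching on a.auth_id = b.auth_id AND a.bucket = b.bucket. A NULL in a compared column never satisfies the condition.
- a row (auth_id=3, bucket=RF): no match → kept, b columns NULL.
- a row (auth_id=8, bucket=TH): no match → kept, b columns NULL.
- a row (auth_id=NULL, bucket=LS): no match → kept, b columns NULL.
- a row (auth_id=1, bucket=TH): no match → kept, b columns NULL.
- a row (auth_id=8, bucket=UI): no match → kept, b columns NULL.
- a row (auth_id=3, bucket=TH): matches 1 b row(s) → 1 output row(s).
- plus 8 unmatched b row(s), each kept with NULL a columns.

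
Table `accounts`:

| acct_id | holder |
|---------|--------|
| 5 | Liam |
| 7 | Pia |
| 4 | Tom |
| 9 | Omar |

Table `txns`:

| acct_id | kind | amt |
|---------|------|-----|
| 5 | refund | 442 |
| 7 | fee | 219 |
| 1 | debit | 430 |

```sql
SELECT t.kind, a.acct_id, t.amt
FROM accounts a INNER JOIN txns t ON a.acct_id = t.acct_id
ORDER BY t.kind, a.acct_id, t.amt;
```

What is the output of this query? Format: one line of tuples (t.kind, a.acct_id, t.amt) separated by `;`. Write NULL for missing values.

(fee, 7, 219); (refund, 5, 442)

INNER JOIN keeps only pairs where the ON condition holds.
Matching on a.acct_id = t.acct_id.
Matched pairs: 2.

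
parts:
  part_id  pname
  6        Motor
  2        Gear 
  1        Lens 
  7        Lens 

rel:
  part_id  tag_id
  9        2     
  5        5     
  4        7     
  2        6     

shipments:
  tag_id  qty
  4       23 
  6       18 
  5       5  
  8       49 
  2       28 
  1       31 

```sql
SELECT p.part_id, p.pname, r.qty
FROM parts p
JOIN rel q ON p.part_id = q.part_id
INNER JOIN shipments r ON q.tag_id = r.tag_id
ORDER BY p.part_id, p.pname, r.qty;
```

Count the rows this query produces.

1

Joins associate left-to-right: parts INNER JOIN rel on part_id gives 1 intermediate row(s).
Then INNER JOIN `shipments r` on tag_id: keep only rows whose q.tag_id appears in r.
Result: 1 row(s).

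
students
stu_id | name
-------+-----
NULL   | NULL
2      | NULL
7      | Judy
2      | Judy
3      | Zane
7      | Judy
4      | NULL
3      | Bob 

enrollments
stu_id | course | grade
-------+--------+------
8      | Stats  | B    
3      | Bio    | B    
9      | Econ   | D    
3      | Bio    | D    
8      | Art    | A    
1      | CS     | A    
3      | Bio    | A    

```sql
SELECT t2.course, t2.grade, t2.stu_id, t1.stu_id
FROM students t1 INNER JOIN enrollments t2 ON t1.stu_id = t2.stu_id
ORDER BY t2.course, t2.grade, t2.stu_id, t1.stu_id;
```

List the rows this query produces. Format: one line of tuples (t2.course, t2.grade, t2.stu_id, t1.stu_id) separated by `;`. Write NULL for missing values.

(Bio, A, 3, 3); (Bio, A, 3, 3); (Bio, B, 3, 3); (Bio, B, 3, 3); (Bio, D, 3, 3); (Bio, D, 3, 3)

INNER JOIN keeps only pairs where the ON condition holds.
Matching on t1.stu_id = t2.stu_id. A NULL in a compared column never satisfies the condition.
Matched pairs: 6.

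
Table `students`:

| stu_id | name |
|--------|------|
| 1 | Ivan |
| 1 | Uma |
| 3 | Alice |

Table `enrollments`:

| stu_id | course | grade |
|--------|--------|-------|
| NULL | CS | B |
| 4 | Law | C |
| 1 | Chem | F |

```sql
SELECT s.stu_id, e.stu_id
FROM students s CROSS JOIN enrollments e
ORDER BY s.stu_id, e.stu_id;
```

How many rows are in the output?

CROSS JOIN pairs every row of `students` with every row of `enrollments`: 3 × 3 = 9 rows.

9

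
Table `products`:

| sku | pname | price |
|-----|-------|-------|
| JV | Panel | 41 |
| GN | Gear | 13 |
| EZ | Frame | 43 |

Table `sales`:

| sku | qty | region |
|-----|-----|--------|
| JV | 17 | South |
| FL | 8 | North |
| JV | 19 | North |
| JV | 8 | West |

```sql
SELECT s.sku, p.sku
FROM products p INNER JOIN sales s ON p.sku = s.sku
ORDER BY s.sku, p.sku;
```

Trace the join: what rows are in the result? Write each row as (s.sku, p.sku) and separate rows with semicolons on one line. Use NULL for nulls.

(JV, JV); (JV, JV); (JV, JV)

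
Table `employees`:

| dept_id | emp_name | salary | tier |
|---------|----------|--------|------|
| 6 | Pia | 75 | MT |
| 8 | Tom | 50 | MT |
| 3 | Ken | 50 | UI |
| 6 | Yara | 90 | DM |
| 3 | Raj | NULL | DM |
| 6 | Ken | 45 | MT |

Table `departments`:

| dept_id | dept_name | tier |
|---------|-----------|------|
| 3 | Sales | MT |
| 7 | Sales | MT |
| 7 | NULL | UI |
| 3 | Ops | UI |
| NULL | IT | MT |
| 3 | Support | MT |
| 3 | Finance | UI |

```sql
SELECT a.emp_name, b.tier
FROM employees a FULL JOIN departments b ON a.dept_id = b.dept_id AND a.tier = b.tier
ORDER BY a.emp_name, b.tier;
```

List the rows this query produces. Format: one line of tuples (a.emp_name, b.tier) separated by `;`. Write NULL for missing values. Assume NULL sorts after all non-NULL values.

(Ken, UI); (Ken, UI); (Ken, NULL); (Pia, NULL); (Raj, NULL); (Tom, NULL); (Yara, NULL); (NULL, MT); (NULL, MT); (NULL, MT); (NULL, MT); (NULL, UI)

FULL OUTER JOIN keeps every row from both sides; unmatched rows get NULL for the other side's columns.
Matching on a.dept_id = b.dept_id AND a.tier = b.tier. A NULL in a compared column never satisfies the condition.
- a[0] dept_id=6, tier=MT → no match; kept with NULLs on the b side.
- a[1] dept_id=8, tier=MT → no match; kept with NULLs on the b side.
- a[2] dept_id=3, tier=UI → 2 match(es) in b → 2 row(s).
- a[3] dept_id=6, tier=DM → no match; kept with NULLs on the b side.
- a[4] dept_id=3, tier=DM → no match; kept with NULLs on the b side.
- a[5] dept_id=6, tier=MT → no match; kept with NULLs on the b side.
- 5 row(s) from b found no a partner → padded with NULL.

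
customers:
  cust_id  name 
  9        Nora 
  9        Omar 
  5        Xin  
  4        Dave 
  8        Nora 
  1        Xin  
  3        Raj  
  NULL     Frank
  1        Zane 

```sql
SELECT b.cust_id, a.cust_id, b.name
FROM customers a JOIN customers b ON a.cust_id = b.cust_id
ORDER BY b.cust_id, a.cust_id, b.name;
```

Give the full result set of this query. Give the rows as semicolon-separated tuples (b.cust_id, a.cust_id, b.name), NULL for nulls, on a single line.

(1, 1, Xin); (1, 1, Xin); (1, 1, Zane); (1, 1, Zane); (3, 3, Raj); (4, 4, Dave); (5, 5, Xin); (8, 8, Nora); (9, 9, Nora); (9, 9, Nora); (9, 9, Omar); (9, 9, Omar)

INNER JOIN keeps only pairs where the ON condition holds.
Matching on a.cust_id = b.cust_id. A NULL in a compared column never satisfies the condition.
- a row (cust_id=9): matches 2 b row(s) → 2 output row(s).
- a row (cust_id=9): matches 2 b row(s) → 2 output row(s).
- a row (cust_id=5): matches 1 b row(s) → 1 output row(s).
- a row (cust_id=4): matches 1 b row(s) → 1 output row(s).
- a row (cust_id=8): matches 1 b row(s) → 1 output row(s).
- a row (cust_id=1): matches 2 b row(s) → 2 output row(s).
- a row (cust_id=3): matches 1 b row(s) → 1 output row(s).
- a row (cust_id=NULL): no match → dropped.
- a row (cust_id=1): matches 2 b row(s) → 2 output row(s).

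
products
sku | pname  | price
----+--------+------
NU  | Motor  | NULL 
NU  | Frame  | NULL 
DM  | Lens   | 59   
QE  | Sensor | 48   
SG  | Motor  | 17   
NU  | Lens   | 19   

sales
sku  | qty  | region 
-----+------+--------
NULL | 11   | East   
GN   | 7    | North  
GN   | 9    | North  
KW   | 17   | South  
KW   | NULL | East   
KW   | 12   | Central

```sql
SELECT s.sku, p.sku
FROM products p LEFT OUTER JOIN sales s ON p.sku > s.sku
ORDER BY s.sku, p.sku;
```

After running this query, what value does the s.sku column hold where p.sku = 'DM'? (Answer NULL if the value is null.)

LEFT JOIN keeps every row from `products`; unmatched rows get NULL for `sales`'s columns.
Matching on p.sku > s.sku. A NULL in a compared column never satisfies the condition.
- p row (sku=NU): matches 5 s row(s) → 5 output row(s).
- p row (sku=NU): matches 5 s row(s) → 5 output row(s).
- p row (sku=DM): no match → kept, s columns NULL.
- p row (sku=QE): matches 5 s row(s) → 5 output row(s).
- p row (sku=SG): matches 5 s row(s) → 5 output row(s).
- p row (sku=NU): matches 5 s row(s) → 5 output row(s).

NULL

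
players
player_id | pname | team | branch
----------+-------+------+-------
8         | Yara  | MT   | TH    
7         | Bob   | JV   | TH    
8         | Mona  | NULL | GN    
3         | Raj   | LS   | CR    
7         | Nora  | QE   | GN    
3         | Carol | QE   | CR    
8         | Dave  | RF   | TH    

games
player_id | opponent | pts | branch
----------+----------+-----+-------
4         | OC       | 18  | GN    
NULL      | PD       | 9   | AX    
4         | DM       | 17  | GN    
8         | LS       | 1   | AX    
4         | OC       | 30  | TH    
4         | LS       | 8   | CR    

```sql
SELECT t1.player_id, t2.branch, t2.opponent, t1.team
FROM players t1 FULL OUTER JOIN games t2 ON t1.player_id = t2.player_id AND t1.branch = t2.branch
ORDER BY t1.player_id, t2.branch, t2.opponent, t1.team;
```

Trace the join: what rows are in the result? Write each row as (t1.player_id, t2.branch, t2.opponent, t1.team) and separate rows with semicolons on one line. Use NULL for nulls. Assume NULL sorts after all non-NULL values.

(3, NULL, NULL, LS); (3, NULL, NULL, QE); (7, NULL, NULL, JV); (7, NULL, NULL, QE); (8, NULL, NULL, MT); (8, NULL, NULL, RF); (8, NULL, NULL, NULL); (NULL, AX, LS, NULL); (NULL, AX, PD, NULL); (NULL, CR, LS, NULL); (NULL, GN, DM, NULL); (NULL, GN, OC, NULL); (NULL, TH, OC, NULL)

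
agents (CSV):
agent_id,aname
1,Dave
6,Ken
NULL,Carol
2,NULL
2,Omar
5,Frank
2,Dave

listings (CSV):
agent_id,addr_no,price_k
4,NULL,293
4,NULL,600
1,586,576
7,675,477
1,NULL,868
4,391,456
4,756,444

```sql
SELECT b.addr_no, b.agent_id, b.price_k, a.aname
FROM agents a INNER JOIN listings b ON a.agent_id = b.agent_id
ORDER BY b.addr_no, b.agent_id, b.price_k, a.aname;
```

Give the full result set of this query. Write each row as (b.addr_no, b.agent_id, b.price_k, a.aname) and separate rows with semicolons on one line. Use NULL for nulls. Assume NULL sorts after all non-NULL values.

(586, 1, 576, Dave); (NULL, 1, 868, Dave)

INNER JOIN keeps only pairs where the ON condition holds.
Matching on a.agent_id = b.agent_id. A NULL in a compared column never satisfies the condition.
- a[0] agent_id=1 → 2 match(es) in b → 2 row(s).
- a[1] agent_id=6 → no match; dropped.
- a[2] agent_id=NULL → no match; dropped.
- a[3] agent_id=2 → no match; dropped.
- a[4] agent_id=2 → no match; dropped.
- a[5] agent_id=5 → no match; dropped.
- a[6] agent_id=2 → no match; dropped.
After projecting and ordering:
b.addr_no | b.agent_id | b.price_k | a.aname
586 | 1 | 576 | Dave
NULL | 1 | 868 | Dave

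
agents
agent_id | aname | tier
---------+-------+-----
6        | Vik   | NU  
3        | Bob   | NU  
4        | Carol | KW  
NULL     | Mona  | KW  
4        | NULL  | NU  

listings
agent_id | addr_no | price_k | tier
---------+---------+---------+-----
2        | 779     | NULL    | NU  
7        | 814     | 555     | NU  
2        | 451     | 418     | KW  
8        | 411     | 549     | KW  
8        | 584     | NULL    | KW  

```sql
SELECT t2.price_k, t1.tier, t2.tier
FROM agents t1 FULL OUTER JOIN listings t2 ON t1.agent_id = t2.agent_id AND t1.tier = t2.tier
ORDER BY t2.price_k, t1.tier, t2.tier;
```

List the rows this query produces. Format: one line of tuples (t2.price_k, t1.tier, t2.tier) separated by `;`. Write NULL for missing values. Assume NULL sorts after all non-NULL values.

FULL OUTER JOIN keeps every row from both sides; unmatched rows get NULL for the other side's columns.
Matching on t1.agent_id = t2.agent_id AND t1.tier = t2.tier. A NULL in a compared column never satisfies the condition.
Matched pairs: 0; unmatched t1 rows kept: 5; unmatched t2 rows kept: 5.

(418, NULL, KW); (549, NULL, KW); (555, NULL, NU); (NULL, KW, NULL); (NULL, KW, NULL); (NULL, NU, NULL); (NULL, NU, NULL); (NULL, NU, NULL); (NULL, NULL, KW); (NULL, NULL, NU)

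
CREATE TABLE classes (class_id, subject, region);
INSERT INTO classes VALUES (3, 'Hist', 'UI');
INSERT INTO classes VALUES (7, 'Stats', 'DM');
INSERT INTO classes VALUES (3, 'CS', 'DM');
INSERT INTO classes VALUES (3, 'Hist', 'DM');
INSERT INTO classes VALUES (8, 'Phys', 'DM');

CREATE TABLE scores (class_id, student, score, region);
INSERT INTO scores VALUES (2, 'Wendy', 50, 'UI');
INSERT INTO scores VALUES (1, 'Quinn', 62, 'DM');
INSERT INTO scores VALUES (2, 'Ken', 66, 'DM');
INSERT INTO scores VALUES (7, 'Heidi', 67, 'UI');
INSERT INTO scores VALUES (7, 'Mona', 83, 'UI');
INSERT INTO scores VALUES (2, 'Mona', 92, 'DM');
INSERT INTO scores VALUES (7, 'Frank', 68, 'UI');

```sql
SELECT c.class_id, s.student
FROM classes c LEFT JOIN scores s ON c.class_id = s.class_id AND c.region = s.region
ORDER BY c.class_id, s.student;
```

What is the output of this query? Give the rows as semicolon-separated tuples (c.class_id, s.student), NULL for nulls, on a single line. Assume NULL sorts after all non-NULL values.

(3, NULL); (3, NULL); (3, NULL); (7, NULL); (8, NULL)

LEFT JOIN keeps every row from `classes`; unmatched rows get NULL for `scores`'s columns.
Matching on c.class_id = s.class_id AND c.region = s.region.
- c[0] class_id=3, region=UI → no match; kept with NULLs on the s side.
- c[1] class_id=7, region=DM → no match; kept with NULLs on the s side.
- c[2] class_id=3, region=DM → no match; kept with NULLs on the s side.
- c[3] class_id=3, region=DM → no match; kept with NULLs on the s side.
- c[4] class_id=8, region=DM → no match; kept with NULLs on the s side.
After projecting and ordering:
c.class_id | s.student
3 | NULL
3 | NULL
3 | NULL
7 | NULL
8 | NULL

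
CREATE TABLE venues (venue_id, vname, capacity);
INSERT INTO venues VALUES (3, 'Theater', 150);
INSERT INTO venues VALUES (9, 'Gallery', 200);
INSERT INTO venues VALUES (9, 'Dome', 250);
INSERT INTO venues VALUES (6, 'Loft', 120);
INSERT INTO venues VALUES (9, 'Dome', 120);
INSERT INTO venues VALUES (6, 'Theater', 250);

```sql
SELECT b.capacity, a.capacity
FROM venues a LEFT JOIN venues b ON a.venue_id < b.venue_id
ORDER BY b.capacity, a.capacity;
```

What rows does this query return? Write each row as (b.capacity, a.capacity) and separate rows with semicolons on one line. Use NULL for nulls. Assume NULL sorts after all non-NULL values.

(120, 120); (120, 150); (120, 150); (120, 250); (200, 120); (200, 150); (200, 250); (250, 120); (250, 150); (250, 150); (250, 250); (NULL, 120); (NULL, 200); (NULL, 250)

LEFT JOIN keeps every row from `venues a`; unmatched rows get NULL for `venues b`'s columns.
Matching on a.venue_id < b.venue_id.
- a row (venue_id=3): matches 5 b row(s) → 5 output row(s).
- a row (venue_id=9): no match → kept, b columns NULL.
- a row (venue_id=9): no match → kept, b columns NULL.
- a row (venue_id=6): matches 3 b row(s) → 3 output row(s).
- a row (venue_id=9): no match → kept, b columns NULL.
- a row (venue_id=6): matches 3 b row(s) → 3 output row(s).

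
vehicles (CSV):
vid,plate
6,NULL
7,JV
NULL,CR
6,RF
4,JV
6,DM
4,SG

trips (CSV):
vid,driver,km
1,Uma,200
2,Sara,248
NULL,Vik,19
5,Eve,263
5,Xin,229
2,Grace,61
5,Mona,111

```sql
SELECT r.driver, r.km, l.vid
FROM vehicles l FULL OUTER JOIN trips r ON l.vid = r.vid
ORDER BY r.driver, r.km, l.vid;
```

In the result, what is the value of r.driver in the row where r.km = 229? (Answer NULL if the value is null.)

FULL OUTER JOIN keeps every row from both sides; unmatched rows get NULL for the other side's columns.
Matching on l.vid = r.vid. A NULL in a compared column never satisfies the condition.
- l (vid=6) has no partner → padded with NULL.
- l (vid=7) has no partner → padded with NULL.
- l (vid=NULL) has no partner → padded with NULL.
- l (vid=6) has no partner → padded with NULL.
- l (vid=4) has no partner → padded with NULL.
- l (vid=6) has no partner → padded with NULL.
- l (vid=4) has no partner → padded with NULL.
- 7 r row(s) had no l match → kept, l columns NULL.

Xin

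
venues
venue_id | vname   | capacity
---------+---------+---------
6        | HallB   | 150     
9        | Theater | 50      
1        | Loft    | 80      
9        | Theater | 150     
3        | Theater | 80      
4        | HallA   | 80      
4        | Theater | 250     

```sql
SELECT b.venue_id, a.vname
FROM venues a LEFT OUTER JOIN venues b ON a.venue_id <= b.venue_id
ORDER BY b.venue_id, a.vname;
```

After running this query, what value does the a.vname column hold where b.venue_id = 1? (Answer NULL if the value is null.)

Loft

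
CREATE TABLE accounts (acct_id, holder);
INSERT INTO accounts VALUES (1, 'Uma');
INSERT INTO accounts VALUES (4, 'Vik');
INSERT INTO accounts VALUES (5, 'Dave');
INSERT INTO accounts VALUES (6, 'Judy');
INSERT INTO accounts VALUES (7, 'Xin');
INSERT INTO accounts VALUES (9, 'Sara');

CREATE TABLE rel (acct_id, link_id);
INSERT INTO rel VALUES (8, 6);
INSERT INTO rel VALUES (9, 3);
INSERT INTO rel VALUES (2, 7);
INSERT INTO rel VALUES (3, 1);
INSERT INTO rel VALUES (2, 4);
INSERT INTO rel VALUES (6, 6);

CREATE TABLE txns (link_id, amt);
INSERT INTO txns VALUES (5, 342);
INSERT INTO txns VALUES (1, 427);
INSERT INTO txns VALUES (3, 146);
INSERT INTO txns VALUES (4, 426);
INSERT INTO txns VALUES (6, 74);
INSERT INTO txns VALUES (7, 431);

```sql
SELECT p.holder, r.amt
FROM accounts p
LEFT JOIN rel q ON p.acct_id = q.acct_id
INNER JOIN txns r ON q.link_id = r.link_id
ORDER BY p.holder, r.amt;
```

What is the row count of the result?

Evaluate left to right. First `accounts p LEFT JOIN rel q` on acct_id: 6 row(s).
Then INNER JOIN `txns r` on link_id: keep only rows whose q.link_id appears in r.
Result: 2 row(s).

2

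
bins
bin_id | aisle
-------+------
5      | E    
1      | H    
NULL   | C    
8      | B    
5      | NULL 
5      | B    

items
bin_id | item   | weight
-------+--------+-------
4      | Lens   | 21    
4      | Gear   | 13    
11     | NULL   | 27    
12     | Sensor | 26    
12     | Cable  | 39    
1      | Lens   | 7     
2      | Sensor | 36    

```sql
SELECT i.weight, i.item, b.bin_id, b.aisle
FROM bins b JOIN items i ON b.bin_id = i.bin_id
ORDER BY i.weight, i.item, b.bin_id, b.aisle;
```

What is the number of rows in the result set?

1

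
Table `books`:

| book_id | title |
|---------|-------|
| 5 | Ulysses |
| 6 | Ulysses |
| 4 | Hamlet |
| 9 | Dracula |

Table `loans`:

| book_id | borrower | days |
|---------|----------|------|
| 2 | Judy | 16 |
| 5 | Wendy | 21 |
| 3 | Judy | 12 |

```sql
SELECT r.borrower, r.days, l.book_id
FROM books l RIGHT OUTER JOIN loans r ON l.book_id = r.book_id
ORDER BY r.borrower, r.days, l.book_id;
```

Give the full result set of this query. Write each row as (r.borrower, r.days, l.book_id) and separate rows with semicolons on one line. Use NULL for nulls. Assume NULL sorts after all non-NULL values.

RIGHT JOIN keeps every row from `loans`; unmatched rows get NULL for `books`'s columns.
Matching on l.book_id = r.book_id.
Matched pairs: 1; unmatched r rows kept: 2.

(Judy, 12, NULL); (Judy, 16, NULL); (Wendy, 21, 5)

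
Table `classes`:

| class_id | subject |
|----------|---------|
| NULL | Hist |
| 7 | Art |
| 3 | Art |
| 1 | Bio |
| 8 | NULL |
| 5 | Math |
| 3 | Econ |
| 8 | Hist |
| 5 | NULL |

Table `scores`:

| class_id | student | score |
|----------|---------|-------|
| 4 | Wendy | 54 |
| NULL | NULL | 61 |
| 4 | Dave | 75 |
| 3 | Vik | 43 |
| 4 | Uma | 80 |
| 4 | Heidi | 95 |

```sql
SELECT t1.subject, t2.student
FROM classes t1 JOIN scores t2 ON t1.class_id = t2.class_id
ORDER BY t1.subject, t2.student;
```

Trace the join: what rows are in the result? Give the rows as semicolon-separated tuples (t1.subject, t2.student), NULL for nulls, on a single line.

(Art, Vik); (Econ, Vik)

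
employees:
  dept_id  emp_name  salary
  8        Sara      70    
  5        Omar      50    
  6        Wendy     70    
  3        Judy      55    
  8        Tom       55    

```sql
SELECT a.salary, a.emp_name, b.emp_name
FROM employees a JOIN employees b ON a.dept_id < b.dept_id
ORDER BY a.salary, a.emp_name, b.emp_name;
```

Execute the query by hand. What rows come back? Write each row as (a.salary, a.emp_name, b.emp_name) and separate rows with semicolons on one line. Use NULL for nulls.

(50, Omar, Sara); (50, Omar, Tom); (50, Omar, Wendy); (55, Judy, Omar); (55, Judy, Sara); (55, Judy, Tom); (55, Judy, Wendy); (70, Wendy, Sara); (70, Wendy, Tom)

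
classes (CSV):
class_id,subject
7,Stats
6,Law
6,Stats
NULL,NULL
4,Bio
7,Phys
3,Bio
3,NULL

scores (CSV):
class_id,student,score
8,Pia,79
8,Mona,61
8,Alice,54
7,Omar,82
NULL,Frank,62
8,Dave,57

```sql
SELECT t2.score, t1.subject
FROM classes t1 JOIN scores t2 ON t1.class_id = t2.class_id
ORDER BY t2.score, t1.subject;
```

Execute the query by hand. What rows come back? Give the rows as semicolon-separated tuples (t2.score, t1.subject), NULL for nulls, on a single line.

INNER JOIN keeps only pairs where the ON condition holds.
Matching on t1.class_id = t2.class_id. A NULL in a compared column never satisfies the condition.
Matched pairs: 2.

(82, Phys); (82, Stats)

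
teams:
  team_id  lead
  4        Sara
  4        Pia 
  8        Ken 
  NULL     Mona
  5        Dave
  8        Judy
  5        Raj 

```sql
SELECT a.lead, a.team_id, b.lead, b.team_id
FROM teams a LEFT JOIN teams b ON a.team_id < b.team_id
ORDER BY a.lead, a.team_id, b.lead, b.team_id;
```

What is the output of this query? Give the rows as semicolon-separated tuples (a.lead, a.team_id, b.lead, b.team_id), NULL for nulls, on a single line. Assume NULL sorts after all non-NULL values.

(Dave, 5, Judy, 8); (Dave, 5, Ken, 8); (Judy, 8, NULL, NULL); (Ken, 8, NULL, NULL); (Mona, NULL, NULL, NULL); (Pia, 4, Dave, 5); (Pia, 4, Judy, 8); (Pia, 4, Ken, 8); (Pia, 4, Raj, 5); (Raj, 5, Judy, 8); (Raj, 5, Ken, 8); (Sara, 4, Dave, 5); (Sara, 4, Judy, 8); (Sara, 4, Ken, 8); (Sara, 4, Raj, 5)

LEFT JOIN keeps every row from `teams a`; unmatched rows get NULL for `teams b`'s columns.
Matching on a.team_id < b.team_id. A NULL in a compared column never satisfies the condition.
Matched pairs: 12; unmatched a rows kept: 3.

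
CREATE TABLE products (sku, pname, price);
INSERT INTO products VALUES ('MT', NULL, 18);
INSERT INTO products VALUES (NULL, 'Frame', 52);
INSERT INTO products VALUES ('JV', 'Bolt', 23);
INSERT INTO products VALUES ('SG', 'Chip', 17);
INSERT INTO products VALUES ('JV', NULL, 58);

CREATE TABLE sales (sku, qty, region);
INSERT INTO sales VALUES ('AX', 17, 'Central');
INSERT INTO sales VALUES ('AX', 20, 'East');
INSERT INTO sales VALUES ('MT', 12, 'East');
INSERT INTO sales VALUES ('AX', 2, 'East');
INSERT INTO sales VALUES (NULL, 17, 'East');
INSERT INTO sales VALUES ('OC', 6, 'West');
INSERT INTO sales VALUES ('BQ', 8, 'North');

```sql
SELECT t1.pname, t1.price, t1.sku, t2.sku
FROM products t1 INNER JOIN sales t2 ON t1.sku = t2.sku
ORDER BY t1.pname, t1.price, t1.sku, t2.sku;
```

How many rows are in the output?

1

INNER JOIN keeps only pairs where the ON condition holds.
Matching on t1.sku = t2.sku. A NULL in a compared column never satisfies the condition.
Matched pairs: 1.
Total: 1 rows.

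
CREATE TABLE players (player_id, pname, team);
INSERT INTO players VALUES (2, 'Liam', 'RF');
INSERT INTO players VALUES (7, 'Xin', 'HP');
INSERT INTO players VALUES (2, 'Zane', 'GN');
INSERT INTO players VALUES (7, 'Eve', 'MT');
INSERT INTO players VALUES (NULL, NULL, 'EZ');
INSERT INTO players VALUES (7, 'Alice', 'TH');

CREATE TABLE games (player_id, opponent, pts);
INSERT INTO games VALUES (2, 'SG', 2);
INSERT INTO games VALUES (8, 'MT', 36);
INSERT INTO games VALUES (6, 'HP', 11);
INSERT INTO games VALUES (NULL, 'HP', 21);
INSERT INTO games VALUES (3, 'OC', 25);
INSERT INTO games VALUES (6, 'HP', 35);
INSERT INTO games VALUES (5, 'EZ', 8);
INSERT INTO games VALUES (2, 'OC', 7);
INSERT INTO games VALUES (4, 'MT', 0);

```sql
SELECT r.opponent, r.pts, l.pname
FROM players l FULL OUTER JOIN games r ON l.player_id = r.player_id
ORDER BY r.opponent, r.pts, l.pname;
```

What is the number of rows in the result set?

FULL OUTER JOIN keeps every row from both sides; unmatched rows get NULL for the other side's columns.
Matching on l.player_id = r.player_id. A NULL in a compared column never satisfies the condition.
Matched pairs: 4; unmatched l rows kept: 4; unmatched r rows kept: 7.
Total: 4 matched + 11 padded = 15 rows.

15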